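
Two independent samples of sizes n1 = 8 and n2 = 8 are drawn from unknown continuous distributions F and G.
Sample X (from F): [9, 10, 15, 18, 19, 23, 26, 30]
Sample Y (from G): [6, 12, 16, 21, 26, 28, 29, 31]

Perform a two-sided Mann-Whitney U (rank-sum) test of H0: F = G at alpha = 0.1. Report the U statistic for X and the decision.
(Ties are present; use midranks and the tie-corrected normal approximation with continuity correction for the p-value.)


Step 1: Combine and sort all 16 observations; assign midranks.
sorted (value, group): (6,Y), (9,X), (10,X), (12,Y), (15,X), (16,Y), (18,X), (19,X), (21,Y), (23,X), (26,X), (26,Y), (28,Y), (29,Y), (30,X), (31,Y)
ranks: 6->1, 9->2, 10->3, 12->4, 15->5, 16->6, 18->7, 19->8, 21->9, 23->10, 26->11.5, 26->11.5, 28->13, 29->14, 30->15, 31->16
Step 2: Rank sum for X: R1 = 2 + 3 + 5 + 7 + 8 + 10 + 11.5 + 15 = 61.5.
Step 3: U_X = R1 - n1(n1+1)/2 = 61.5 - 8*9/2 = 61.5 - 36 = 25.5.
       U_Y = n1*n2 - U_X = 64 - 25.5 = 38.5.
Step 4: Ties are present, so use the tie-corrected normal approximation (with continuity correction) for the p-value.
Step 5: p-value = 0.528309; compare to alpha = 0.1. fail to reject H0.

U_X = 25.5, p = 0.528309, fail to reject H0 at alpha = 0.1.


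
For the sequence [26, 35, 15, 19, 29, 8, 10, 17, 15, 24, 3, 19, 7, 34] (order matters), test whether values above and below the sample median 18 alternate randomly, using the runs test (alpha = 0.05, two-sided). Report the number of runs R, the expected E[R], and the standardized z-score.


Step 1: Compute median = 18; label A = above, B = below.
Labels in order: AABAABBBBABABA  (n_A = 7, n_B = 7)
Step 2: Count runs R = 9.
Step 3: Under H0 (random ordering), E[R] = 2*n_A*n_B/(n_A+n_B) + 1 = 2*7*7/14 + 1 = 8.0000.
        Var[R] = 2*n_A*n_B*(2*n_A*n_B - n_A - n_B) / ((n_A+n_B)^2 * (n_A+n_B-1)) = 8232/2548 = 3.2308.
        SD[R] = 1.7974.
Step 4: Continuity-corrected z = (R - 0.5 - E[R]) / SD[R] = (9 - 0.5 - 8.0000) / 1.7974 = 0.2782.
Step 5: Two-sided p-value via normal approximation = 2*(1 - Phi(|z|)) = 0.780879.
Step 6: alpha = 0.05. fail to reject H0.

R = 9, z = 0.2782, p = 0.780879, fail to reject H0.


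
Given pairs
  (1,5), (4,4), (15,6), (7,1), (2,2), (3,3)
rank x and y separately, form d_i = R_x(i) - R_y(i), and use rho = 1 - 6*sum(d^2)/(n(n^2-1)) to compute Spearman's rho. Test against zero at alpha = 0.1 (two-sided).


Step 1: Rank x and y separately (midranks; no ties here).
rank(x): 1->1, 4->4, 15->6, 7->5, 2->2, 3->3
rank(y): 5->5, 4->4, 6->6, 1->1, 2->2, 3->3
Step 2: d_i = R_x(i) - R_y(i); compute d_i^2.
  (1-5)^2=16, (4-4)^2=0, (6-6)^2=0, (5-1)^2=16, (2-2)^2=0, (3-3)^2=0
sum(d^2) = 32.
Step 3: rho = 1 - 6*32 / (6*(6^2 - 1)) = 1 - 192/210 = 0.085714.
Step 4: Under H0, t = rho * sqrt((n-2)/(1-rho^2)) = 0.1721 ~ t(4).
Step 5: Two-sided p-value from the t-distribution with 4 df = 0.871743.
Step 6: alpha = 0.1. fail to reject H0.

rho = 0.0857, p = 0.871743, fail to reject H0 at alpha = 0.1.


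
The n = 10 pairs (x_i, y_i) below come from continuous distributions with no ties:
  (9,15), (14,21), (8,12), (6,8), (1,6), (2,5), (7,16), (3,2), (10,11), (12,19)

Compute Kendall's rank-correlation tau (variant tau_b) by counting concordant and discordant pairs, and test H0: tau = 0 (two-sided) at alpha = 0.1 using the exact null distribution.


Step 1: Enumerate the 45 unordered pairs (i,j) with i<j and classify each by sign(x_j-x_i) * sign(y_j-y_i).
  (1,2):dx=+5,dy=+6->C; (1,3):dx=-1,dy=-3->C; (1,4):dx=-3,dy=-7->C; (1,5):dx=-8,dy=-9->C
  (1,6):dx=-7,dy=-10->C; (1,7):dx=-2,dy=+1->D; (1,8):dx=-6,dy=-13->C; (1,9):dx=+1,dy=-4->D
  (1,10):dx=+3,dy=+4->C; (2,3):dx=-6,dy=-9->C; (2,4):dx=-8,dy=-13->C; (2,5):dx=-13,dy=-15->C
  (2,6):dx=-12,dy=-16->C; (2,7):dx=-7,dy=-5->C; (2,8):dx=-11,dy=-19->C; (2,9):dx=-4,dy=-10->C
  (2,10):dx=-2,dy=-2->C; (3,4):dx=-2,dy=-4->C; (3,5):dx=-7,dy=-6->C; (3,6):dx=-6,dy=-7->C
  (3,7):dx=-1,dy=+4->D; (3,8):dx=-5,dy=-10->C; (3,9):dx=+2,dy=-1->D; (3,10):dx=+4,dy=+7->C
  (4,5):dx=-5,dy=-2->C; (4,6):dx=-4,dy=-3->C; (4,7):dx=+1,dy=+8->C; (4,8):dx=-3,dy=-6->C
  (4,9):dx=+4,dy=+3->C; (4,10):dx=+6,dy=+11->C; (5,6):dx=+1,dy=-1->D; (5,7):dx=+6,dy=+10->C
  (5,8):dx=+2,dy=-4->D; (5,9):dx=+9,dy=+5->C; (5,10):dx=+11,dy=+13->C; (6,7):dx=+5,dy=+11->C
  (6,8):dx=+1,dy=-3->D; (6,9):dx=+8,dy=+6->C; (6,10):dx=+10,dy=+14->C; (7,8):dx=-4,dy=-14->C
  (7,9):dx=+3,dy=-5->D; (7,10):dx=+5,dy=+3->C; (8,9):dx=+7,dy=+9->C; (8,10):dx=+9,dy=+17->C
  (9,10):dx=+2,dy=+8->C
Step 2: C = 37, D = 8, total pairs = 45.
Step 3: tau = (C - D)/(n(n-1)/2) = (37 - 8)/45 = 0.644444.
Step 4: Exact two-sided p-value (enumerate n! = 3628800 permutations of y under H0): p = 0.009148.
Step 5: alpha = 0.1. reject H0.

tau_b = 0.6444 (C=37, D=8), p = 0.009148, reject H0.


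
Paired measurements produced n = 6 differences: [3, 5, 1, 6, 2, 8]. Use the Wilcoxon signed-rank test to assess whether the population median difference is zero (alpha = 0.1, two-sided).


Step 1: Drop any zero differences (none here) and take |d_i|.
|d| = [3, 5, 1, 6, 2, 8]
Step 2: Midrank |d_i| (ties get averaged ranks).
ranks: |3|->3, |5|->4, |1|->1, |6|->5, |2|->2, |8|->6
Step 3: Attach original signs; sum ranks with positive sign and with negative sign.
W+ = 3 + 4 + 1 + 5 + 2 + 6 = 21
W- = 0 = 0
(Check: W+ + W- = 21 should equal n(n+1)/2 = 21.)
Step 4: Test statistic W = min(W+, W-) = 0.
Step 5: No ties, so the exact null distribution over the 2^6 = 64 sign assignments gives the two-sided p-value = 0.031250.
Step 6: alpha = 0.1. reject H0.

W+ = 21, W- = 0, W = min = 0, p = 0.031250, reject H0.


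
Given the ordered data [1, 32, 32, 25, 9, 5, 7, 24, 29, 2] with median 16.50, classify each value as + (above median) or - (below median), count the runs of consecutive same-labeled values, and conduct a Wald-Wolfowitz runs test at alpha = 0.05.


Step 1: Compute median = 16.50; label A = above, B = below.
Labels in order: BAAABBBAAB  (n_A = 5, n_B = 5)
Step 2: Count runs R = 5.
Step 3: Under H0 (random ordering), E[R] = 2*n_A*n_B/(n_A+n_B) + 1 = 2*5*5/10 + 1 = 6.0000.
        Var[R] = 2*n_A*n_B*(2*n_A*n_B - n_A - n_B) / ((n_A+n_B)^2 * (n_A+n_B-1)) = 2000/900 = 2.2222.
        SD[R] = 1.4907.
Step 4: Continuity-corrected z = (R + 0.5 - E[R]) / SD[R] = (5 + 0.5 - 6.0000) / 1.4907 = -0.3354.
Step 5: Two-sided p-value via normal approximation = 2*(1 - Phi(|z|)) = 0.737316.
Step 6: alpha = 0.05. fail to reject H0.

R = 5, z = -0.3354, p = 0.737316, fail to reject H0.


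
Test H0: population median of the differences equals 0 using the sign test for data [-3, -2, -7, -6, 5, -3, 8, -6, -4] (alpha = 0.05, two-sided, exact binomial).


Step 1: Discard zero differences. Original n = 9; n_eff = number of nonzero differences = 9.
Nonzero differences (with sign): -3, -2, -7, -6, +5, -3, +8, -6, -4
Step 2: Count signs: positive = 2, negative = 7.
Step 3: Under H0: P(positive) = 0.5, so the number of positives S ~ Bin(9, 0.5).
Step 4: Two-sided exact p-value = sum of Bin(9,0.5) probabilities at or below the observed probability = 0.179688.
Step 5: alpha = 0.05. fail to reject H0.

n_eff = 9, pos = 2, neg = 7, p = 0.179688, fail to reject H0.


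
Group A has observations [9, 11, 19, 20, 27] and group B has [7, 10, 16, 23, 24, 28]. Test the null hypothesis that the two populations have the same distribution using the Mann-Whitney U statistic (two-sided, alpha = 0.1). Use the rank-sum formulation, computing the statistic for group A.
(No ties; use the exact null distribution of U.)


Step 1: Combine and sort all 11 observations; assign midranks.
sorted (value, group): (7,Y), (9,X), (10,Y), (11,X), (16,Y), (19,X), (20,X), (23,Y), (24,Y), (27,X), (28,Y)
ranks: 7->1, 9->2, 10->3, 11->4, 16->5, 19->6, 20->7, 23->8, 24->9, 27->10, 28->11
Step 2: Rank sum for X: R1 = 2 + 4 + 6 + 7 + 10 = 29.
Step 3: U_X = R1 - n1(n1+1)/2 = 29 - 5*6/2 = 29 - 15 = 14.
       U_Y = n1*n2 - U_X = 30 - 14 = 16.
Step 4: No ties, so the exact null distribution of U (based on enumerating the C(11,5) = 462 equally likely rank assignments) gives the two-sided p-value.
Step 5: p-value = 0.930736; compare to alpha = 0.1. fail to reject H0.

U_X = 14, p = 0.930736, fail to reject H0 at alpha = 0.1.


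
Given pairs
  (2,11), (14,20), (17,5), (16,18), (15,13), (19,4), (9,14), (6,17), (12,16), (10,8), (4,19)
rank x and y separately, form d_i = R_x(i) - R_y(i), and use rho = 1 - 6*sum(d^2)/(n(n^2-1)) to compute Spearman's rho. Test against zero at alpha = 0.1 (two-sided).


Step 1: Rank x and y separately (midranks; no ties here).
rank(x): 2->1, 14->7, 17->10, 16->9, 15->8, 19->11, 9->4, 6->3, 12->6, 10->5, 4->2
rank(y): 11->4, 20->11, 5->2, 18->9, 13->5, 4->1, 14->6, 17->8, 16->7, 8->3, 19->10
Step 2: d_i = R_x(i) - R_y(i); compute d_i^2.
  (1-4)^2=9, (7-11)^2=16, (10-2)^2=64, (9-9)^2=0, (8-5)^2=9, (11-1)^2=100, (4-6)^2=4, (3-8)^2=25, (6-7)^2=1, (5-3)^2=4, (2-10)^2=64
sum(d^2) = 296.
Step 3: rho = 1 - 6*296 / (11*(11^2 - 1)) = 1 - 1776/1320 = -0.345455.
Step 4: Under H0, t = rho * sqrt((n-2)/(1-rho^2)) = -1.1044 ~ t(9).
Step 5: Two-sided p-value from the t-distribution with 9 df = 0.298089.
Step 6: alpha = 0.1. fail to reject H0.

rho = -0.3455, p = 0.298089, fail to reject H0 at alpha = 0.1.


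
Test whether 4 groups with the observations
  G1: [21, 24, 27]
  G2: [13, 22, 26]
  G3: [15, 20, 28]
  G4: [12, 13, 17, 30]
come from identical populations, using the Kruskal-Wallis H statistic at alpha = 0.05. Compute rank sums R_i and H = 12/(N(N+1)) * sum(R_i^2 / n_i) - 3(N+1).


Step 1: Combine all N = 13 observations and assign midranks.
sorted (value, group, rank): (12,G4,1), (13,G2,2.5), (13,G4,2.5), (15,G3,4), (17,G4,5), (20,G3,6), (21,G1,7), (22,G2,8), (24,G1,9), (26,G2,10), (27,G1,11), (28,G3,12), (30,G4,13)
Step 2: Sum ranks within each group.
R_1 = 27 (n_1 = 3)
R_2 = 20.5 (n_2 = 3)
R_3 = 22 (n_3 = 3)
R_4 = 21.5 (n_4 = 4)
Step 3: H = 12/(N(N+1)) * sum(R_i^2/n_i) - 3(N+1)
     = 12/(13*14) * (27^2/3 + 20.5^2/3 + 22^2/3 + 21.5^2/4) - 3*14
     = 0.065934 * 659.979 - 42
     = 1.515110.
Step 4: Ties present; correction factor C = 1 - 6/(13^3 - 13) = 0.997253. Corrected H = 1.515110 / 0.997253 = 1.519284.
Step 5: Under H0, H ~ chi^2(3); p-value = 0.677827.
Step 6: alpha = 0.05. fail to reject H0.

H = 1.5193, df = 3, p = 0.677827, fail to reject H0.


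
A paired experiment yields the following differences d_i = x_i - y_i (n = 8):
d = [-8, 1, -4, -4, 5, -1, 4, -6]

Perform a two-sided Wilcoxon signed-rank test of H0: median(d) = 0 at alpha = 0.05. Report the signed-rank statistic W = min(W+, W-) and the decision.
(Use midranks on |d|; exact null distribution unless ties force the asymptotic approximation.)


Step 1: Drop any zero differences (none here) and take |d_i|.
|d| = [8, 1, 4, 4, 5, 1, 4, 6]
Step 2: Midrank |d_i| (ties get averaged ranks).
ranks: |8|->8, |1|->1.5, |4|->4, |4|->4, |5|->6, |1|->1.5, |4|->4, |6|->7
Step 3: Attach original signs; sum ranks with positive sign and with negative sign.
W+ = 1.5 + 6 + 4 = 11.5
W- = 8 + 4 + 4 + 1.5 + 7 = 24.5
(Check: W+ + W- = 36 should equal n(n+1)/2 = 36.)
Step 4: Test statistic W = min(W+, W-) = 11.5.
Step 5: Ties in |d|, so use the tie-corrected normal approximation.
        E[W] = n(n+1)/4 = 8*9/4 = 18.
        Tie groups: |d|=1 (t=2), |d|=4 (t=3); sum(t^3 - t) = 30.
        Var[W] = n(n+1)(2n+1)/24 - sum(t^3-t)/48 = 1224/24 - 30/48 = 50.375.
        z = (W - E[W]) / sqrt(Var[W]) = (11.5 - 18) / 7.0975 = -0.9158.
        Two-sided p = 2*Phi(z) = 0.359766.
Step 6: alpha = 0.05. fail to reject H0.

W+ = 11.5, W- = 24.5, W = min = 11.5, p = 0.359766, fail to reject H0.


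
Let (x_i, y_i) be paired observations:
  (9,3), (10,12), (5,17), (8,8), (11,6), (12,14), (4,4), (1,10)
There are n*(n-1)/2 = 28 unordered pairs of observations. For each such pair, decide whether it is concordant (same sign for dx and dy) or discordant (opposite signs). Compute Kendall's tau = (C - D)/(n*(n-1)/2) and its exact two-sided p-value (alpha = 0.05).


Step 1: Enumerate the 28 unordered pairs (i,j) with i<j and classify each by sign(x_j-x_i) * sign(y_j-y_i).
  (1,2):dx=+1,dy=+9->C; (1,3):dx=-4,dy=+14->D; (1,4):dx=-1,dy=+5->D; (1,5):dx=+2,dy=+3->C
  (1,6):dx=+3,dy=+11->C; (1,7):dx=-5,dy=+1->D; (1,8):dx=-8,dy=+7->D; (2,3):dx=-5,dy=+5->D
  (2,4):dx=-2,dy=-4->C; (2,5):dx=+1,dy=-6->D; (2,6):dx=+2,dy=+2->C; (2,7):dx=-6,dy=-8->C
  (2,8):dx=-9,dy=-2->C; (3,4):dx=+3,dy=-9->D; (3,5):dx=+6,dy=-11->D; (3,6):dx=+7,dy=-3->D
  (3,7):dx=-1,dy=-13->C; (3,8):dx=-4,dy=-7->C; (4,5):dx=+3,dy=-2->D; (4,6):dx=+4,dy=+6->C
  (4,7):dx=-4,dy=-4->C; (4,8):dx=-7,dy=+2->D; (5,6):dx=+1,dy=+8->C; (5,7):dx=-7,dy=-2->C
  (5,8):dx=-10,dy=+4->D; (6,7):dx=-8,dy=-10->C; (6,8):dx=-11,dy=-4->C; (7,8):dx=-3,dy=+6->D
Step 2: C = 15, D = 13, total pairs = 28.
Step 3: tau = (C - D)/(n(n-1)/2) = (15 - 13)/28 = 0.071429.
Step 4: Exact two-sided p-value (enumerate n! = 40320 permutations of y under H0): p = 0.904861.
Step 5: alpha = 0.05. fail to reject H0.

tau_b = 0.0714 (C=15, D=13), p = 0.904861, fail to reject H0.


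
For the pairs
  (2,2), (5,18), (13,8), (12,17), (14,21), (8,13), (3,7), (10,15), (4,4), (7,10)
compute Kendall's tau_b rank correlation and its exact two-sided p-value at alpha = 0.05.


Step 1: Enumerate the 45 unordered pairs (i,j) with i<j and classify each by sign(x_j-x_i) * sign(y_j-y_i).
  (1,2):dx=+3,dy=+16->C; (1,3):dx=+11,dy=+6->C; (1,4):dx=+10,dy=+15->C; (1,5):dx=+12,dy=+19->C
  (1,6):dx=+6,dy=+11->C; (1,7):dx=+1,dy=+5->C; (1,8):dx=+8,dy=+13->C; (1,9):dx=+2,dy=+2->C
  (1,10):dx=+5,dy=+8->C; (2,3):dx=+8,dy=-10->D; (2,4):dx=+7,dy=-1->D; (2,5):dx=+9,dy=+3->C
  (2,6):dx=+3,dy=-5->D; (2,7):dx=-2,dy=-11->C; (2,8):dx=+5,dy=-3->D; (2,9):dx=-1,dy=-14->C
  (2,10):dx=+2,dy=-8->D; (3,4):dx=-1,dy=+9->D; (3,5):dx=+1,dy=+13->C; (3,6):dx=-5,dy=+5->D
  (3,7):dx=-10,dy=-1->C; (3,8):dx=-3,dy=+7->D; (3,9):dx=-9,dy=-4->C; (3,10):dx=-6,dy=+2->D
  (4,5):dx=+2,dy=+4->C; (4,6):dx=-4,dy=-4->C; (4,7):dx=-9,dy=-10->C; (4,8):dx=-2,dy=-2->C
  (4,9):dx=-8,dy=-13->C; (4,10):dx=-5,dy=-7->C; (5,6):dx=-6,dy=-8->C; (5,7):dx=-11,dy=-14->C
  (5,8):dx=-4,dy=-6->C; (5,9):dx=-10,dy=-17->C; (5,10):dx=-7,dy=-11->C; (6,7):dx=-5,dy=-6->C
  (6,8):dx=+2,dy=+2->C; (6,9):dx=-4,dy=-9->C; (6,10):dx=-1,dy=-3->C; (7,8):dx=+7,dy=+8->C
  (7,9):dx=+1,dy=-3->D; (7,10):dx=+4,dy=+3->C; (8,9):dx=-6,dy=-11->C; (8,10):dx=-3,dy=-5->C
  (9,10):dx=+3,dy=+6->C
Step 2: C = 35, D = 10, total pairs = 45.
Step 3: tau = (C - D)/(n(n-1)/2) = (35 - 10)/45 = 0.555556.
Step 4: Exact two-sided p-value (enumerate n! = 3628800 permutations of y under H0): p = 0.028609.
Step 5: alpha = 0.05. reject H0.

tau_b = 0.5556 (C=35, D=10), p = 0.028609, reject H0.


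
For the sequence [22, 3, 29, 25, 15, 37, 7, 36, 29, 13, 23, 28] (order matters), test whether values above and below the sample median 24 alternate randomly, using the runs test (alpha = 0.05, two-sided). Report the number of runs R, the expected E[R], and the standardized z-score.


Step 1: Compute median = 24; label A = above, B = below.
Labels in order: BBAABABAABBA  (n_A = 6, n_B = 6)
Step 2: Count runs R = 8.
Step 3: Under H0 (random ordering), E[R] = 2*n_A*n_B/(n_A+n_B) + 1 = 2*6*6/12 + 1 = 7.0000.
        Var[R] = 2*n_A*n_B*(2*n_A*n_B - n_A - n_B) / ((n_A+n_B)^2 * (n_A+n_B-1)) = 4320/1584 = 2.7273.
        SD[R] = 1.6514.
Step 4: Continuity-corrected z = (R - 0.5 - E[R]) / SD[R] = (8 - 0.5 - 7.0000) / 1.6514 = 0.3028.
Step 5: Two-sided p-value via normal approximation = 2*(1 - Phi(|z|)) = 0.762069.
Step 6: alpha = 0.05. fail to reject H0.

R = 8, z = 0.3028, p = 0.762069, fail to reject H0.


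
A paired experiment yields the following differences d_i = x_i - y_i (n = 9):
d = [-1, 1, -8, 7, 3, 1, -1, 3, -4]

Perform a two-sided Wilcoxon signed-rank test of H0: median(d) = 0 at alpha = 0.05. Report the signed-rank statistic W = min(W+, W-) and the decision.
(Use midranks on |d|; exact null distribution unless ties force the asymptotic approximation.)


Step 1: Drop any zero differences (none here) and take |d_i|.
|d| = [1, 1, 8, 7, 3, 1, 1, 3, 4]
Step 2: Midrank |d_i| (ties get averaged ranks).
ranks: |1|->2.5, |1|->2.5, |8|->9, |7|->8, |3|->5.5, |1|->2.5, |1|->2.5, |3|->5.5, |4|->7
Step 3: Attach original signs; sum ranks with positive sign and with negative sign.
W+ = 2.5 + 8 + 5.5 + 2.5 + 5.5 = 24
W- = 2.5 + 9 + 2.5 + 7 = 21
(Check: W+ + W- = 45 should equal n(n+1)/2 = 45.)
Step 4: Test statistic W = min(W+, W-) = 21.
Step 5: Ties in |d|, so use the tie-corrected normal approximation.
        E[W] = n(n+1)/4 = 9*10/4 = 22.5.
        Tie groups: |d|=1 (t=4), |d|=3 (t=2); sum(t^3 - t) = 66.
        Var[W] = n(n+1)(2n+1)/24 - sum(t^3-t)/48 = 1710/24 - 66/48 = 69.875.
        z = (W - E[W]) / sqrt(Var[W]) = (21 - 22.5) / 8.3591 = -0.1794.
        Two-sided p = 2*Phi(z) = 0.857589.
Step 6: alpha = 0.05. fail to reject H0.

W+ = 24, W- = 21, W = min = 21, p = 0.857589, fail to reject H0.


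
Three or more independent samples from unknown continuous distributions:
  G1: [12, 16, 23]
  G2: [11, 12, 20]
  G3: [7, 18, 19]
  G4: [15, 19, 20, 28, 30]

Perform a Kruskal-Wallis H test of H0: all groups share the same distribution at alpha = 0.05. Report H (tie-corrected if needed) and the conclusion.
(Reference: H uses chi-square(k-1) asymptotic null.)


Step 1: Combine all N = 14 observations and assign midranks.
sorted (value, group, rank): (7,G3,1), (11,G2,2), (12,G1,3.5), (12,G2,3.5), (15,G4,5), (16,G1,6), (18,G3,7), (19,G3,8.5), (19,G4,8.5), (20,G2,10.5), (20,G4,10.5), (23,G1,12), (28,G4,13), (30,G4,14)
Step 2: Sum ranks within each group.
R_1 = 21.5 (n_1 = 3)
R_2 = 16 (n_2 = 3)
R_3 = 16.5 (n_3 = 3)
R_4 = 51 (n_4 = 5)
Step 3: H = 12/(N(N+1)) * sum(R_i^2/n_i) - 3(N+1)
     = 12/(14*15) * (21.5^2/3 + 16^2/3 + 16.5^2/3 + 51^2/5) - 3*15
     = 0.057143 * 850.367 - 45
     = 3.592381.
Step 4: Ties present; correction factor C = 1 - 18/(14^3 - 14) = 0.993407. Corrected H = 3.592381 / 0.993407 = 3.616224.
Step 5: Under H0, H ~ chi^2(3); p-value = 0.305998.
Step 6: alpha = 0.05. fail to reject H0.

H = 3.6162, df = 3, p = 0.305998, fail to reject H0.


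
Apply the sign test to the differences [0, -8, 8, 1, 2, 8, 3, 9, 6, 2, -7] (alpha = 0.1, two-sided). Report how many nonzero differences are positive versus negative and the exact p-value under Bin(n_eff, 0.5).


Step 1: Discard zero differences. Original n = 11; n_eff = number of nonzero differences = 10.
Nonzero differences (with sign): -8, +8, +1, +2, +8, +3, +9, +6, +2, -7
Step 2: Count signs: positive = 8, negative = 2.
Step 3: Under H0: P(positive) = 0.5, so the number of positives S ~ Bin(10, 0.5).
Step 4: Two-sided exact p-value = sum of Bin(10,0.5) probabilities at or below the observed probability = 0.109375.
Step 5: alpha = 0.1. fail to reject H0.

n_eff = 10, pos = 8, neg = 2, p = 0.109375, fail to reject H0.


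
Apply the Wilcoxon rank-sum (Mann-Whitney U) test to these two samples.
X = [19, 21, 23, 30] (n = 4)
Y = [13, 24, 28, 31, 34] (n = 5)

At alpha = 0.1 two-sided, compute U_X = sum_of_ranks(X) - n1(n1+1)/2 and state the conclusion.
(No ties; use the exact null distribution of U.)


Step 1: Combine and sort all 9 observations; assign midranks.
sorted (value, group): (13,Y), (19,X), (21,X), (23,X), (24,Y), (28,Y), (30,X), (31,Y), (34,Y)
ranks: 13->1, 19->2, 21->3, 23->4, 24->5, 28->6, 30->7, 31->8, 34->9
Step 2: Rank sum for X: R1 = 2 + 3 + 4 + 7 = 16.
Step 3: U_X = R1 - n1(n1+1)/2 = 16 - 4*5/2 = 16 - 10 = 6.
       U_Y = n1*n2 - U_X = 20 - 6 = 14.
Step 4: No ties, so the exact null distribution of U (based on enumerating the C(9,4) = 126 equally likely rank assignments) gives the two-sided p-value.
Step 5: p-value = 0.412698; compare to alpha = 0.1. fail to reject H0.

U_X = 6, p = 0.412698, fail to reject H0 at alpha = 0.1.


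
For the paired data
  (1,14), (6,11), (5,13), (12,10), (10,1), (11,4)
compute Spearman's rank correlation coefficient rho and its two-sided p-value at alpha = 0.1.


Step 1: Rank x and y separately (midranks; no ties here).
rank(x): 1->1, 6->3, 5->2, 12->6, 10->4, 11->5
rank(y): 14->6, 11->4, 13->5, 10->3, 1->1, 4->2
Step 2: d_i = R_x(i) - R_y(i); compute d_i^2.
  (1-6)^2=25, (3-4)^2=1, (2-5)^2=9, (6-3)^2=9, (4-1)^2=9, (5-2)^2=9
sum(d^2) = 62.
Step 3: rho = 1 - 6*62 / (6*(6^2 - 1)) = 1 - 372/210 = -0.771429.
Step 4: Under H0, t = rho * sqrt((n-2)/(1-rho^2)) = -2.4247 ~ t(4).
Step 5: Two-sided p-value from the t-distribution with 4 df = 0.072397.
Step 6: alpha = 0.1. reject H0.

rho = -0.7714, p = 0.072397, reject H0 at alpha = 0.1.


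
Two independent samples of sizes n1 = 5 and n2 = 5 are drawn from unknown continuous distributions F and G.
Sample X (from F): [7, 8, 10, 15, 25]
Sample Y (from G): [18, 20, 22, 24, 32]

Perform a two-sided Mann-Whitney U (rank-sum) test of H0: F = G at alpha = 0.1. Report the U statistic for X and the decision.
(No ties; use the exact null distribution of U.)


Step 1: Combine and sort all 10 observations; assign midranks.
sorted (value, group): (7,X), (8,X), (10,X), (15,X), (18,Y), (20,Y), (22,Y), (24,Y), (25,X), (32,Y)
ranks: 7->1, 8->2, 10->3, 15->4, 18->5, 20->6, 22->7, 24->8, 25->9, 32->10
Step 2: Rank sum for X: R1 = 1 + 2 + 3 + 4 + 9 = 19.
Step 3: U_X = R1 - n1(n1+1)/2 = 19 - 5*6/2 = 19 - 15 = 4.
       U_Y = n1*n2 - U_X = 25 - 4 = 21.
Step 4: No ties, so the exact null distribution of U (based on enumerating the C(10,5) = 252 equally likely rank assignments) gives the two-sided p-value.
Step 5: p-value = 0.095238; compare to alpha = 0.1. reject H0.

U_X = 4, p = 0.095238, reject H0 at alpha = 0.1.


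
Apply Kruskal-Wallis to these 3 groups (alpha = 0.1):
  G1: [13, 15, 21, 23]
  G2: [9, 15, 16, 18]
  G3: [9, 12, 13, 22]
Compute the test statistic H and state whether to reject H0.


Step 1: Combine all N = 12 observations and assign midranks.
sorted (value, group, rank): (9,G2,1.5), (9,G3,1.5), (12,G3,3), (13,G1,4.5), (13,G3,4.5), (15,G1,6.5), (15,G2,6.5), (16,G2,8), (18,G2,9), (21,G1,10), (22,G3,11), (23,G1,12)
Step 2: Sum ranks within each group.
R_1 = 33 (n_1 = 4)
R_2 = 25 (n_2 = 4)
R_3 = 20 (n_3 = 4)
Step 3: H = 12/(N(N+1)) * sum(R_i^2/n_i) - 3(N+1)
     = 12/(12*13) * (33^2/4 + 25^2/4 + 20^2/4) - 3*13
     = 0.076923 * 528.5 - 39
     = 1.653846.
Step 4: Ties present; correction factor C = 1 - 18/(12^3 - 12) = 0.989510. Corrected H = 1.653846 / 0.989510 = 1.671378.
Step 5: Under H0, H ~ chi^2(2); p-value = 0.433576.
Step 6: alpha = 0.1. fail to reject H0.

H = 1.6714, df = 2, p = 0.433576, fail to reject H0.


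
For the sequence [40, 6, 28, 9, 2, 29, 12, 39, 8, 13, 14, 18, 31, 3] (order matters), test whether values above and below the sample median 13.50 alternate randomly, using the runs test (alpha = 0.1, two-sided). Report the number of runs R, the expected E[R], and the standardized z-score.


Step 1: Compute median = 13.50; label A = above, B = below.
Labels in order: ABABBABABBAAAB  (n_A = 7, n_B = 7)
Step 2: Count runs R = 10.
Step 3: Under H0 (random ordering), E[R] = 2*n_A*n_B/(n_A+n_B) + 1 = 2*7*7/14 + 1 = 8.0000.
        Var[R] = 2*n_A*n_B*(2*n_A*n_B - n_A - n_B) / ((n_A+n_B)^2 * (n_A+n_B-1)) = 8232/2548 = 3.2308.
        SD[R] = 1.7974.
Step 4: Continuity-corrected z = (R - 0.5 - E[R]) / SD[R] = (10 - 0.5 - 8.0000) / 1.7974 = 0.8345.
Step 5: Two-sided p-value via normal approximation = 2*(1 - Phi(|z|)) = 0.403986.
Step 6: alpha = 0.1. fail to reject H0.

R = 10, z = 0.8345, p = 0.403986, fail to reject H0.


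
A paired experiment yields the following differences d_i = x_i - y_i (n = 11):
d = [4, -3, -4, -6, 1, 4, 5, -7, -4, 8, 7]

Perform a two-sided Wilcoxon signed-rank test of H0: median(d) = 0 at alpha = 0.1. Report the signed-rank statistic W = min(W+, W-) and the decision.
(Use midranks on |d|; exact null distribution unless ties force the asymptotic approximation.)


Step 1: Drop any zero differences (none here) and take |d_i|.
|d| = [4, 3, 4, 6, 1, 4, 5, 7, 4, 8, 7]
Step 2: Midrank |d_i| (ties get averaged ranks).
ranks: |4|->4.5, |3|->2, |4|->4.5, |6|->8, |1|->1, |4|->4.5, |5|->7, |7|->9.5, |4|->4.5, |8|->11, |7|->9.5
Step 3: Attach original signs; sum ranks with positive sign and with negative sign.
W+ = 4.5 + 1 + 4.5 + 7 + 11 + 9.5 = 37.5
W- = 2 + 4.5 + 8 + 9.5 + 4.5 = 28.5
(Check: W+ + W- = 66 should equal n(n+1)/2 = 66.)
Step 4: Test statistic W = min(W+, W-) = 28.5.
Step 5: Ties in |d|, so use the tie-corrected normal approximation.
        E[W] = n(n+1)/4 = 11*12/4 = 33.
        Tie groups: |d|=4 (t=4), |d|=7 (t=2); sum(t^3 - t) = 66.
        Var[W] = n(n+1)(2n+1)/24 - sum(t^3-t)/48 = 3036/24 - 66/48 = 125.125.
        z = (W - E[W]) / sqrt(Var[W]) = (28.5 - 33) / 11.1859 = -0.4023.
        Two-sided p = 2*Phi(z) = 0.687470.
Step 6: alpha = 0.1. fail to reject H0.

W+ = 37.5, W- = 28.5, W = min = 28.5, p = 0.687470, fail to reject H0.


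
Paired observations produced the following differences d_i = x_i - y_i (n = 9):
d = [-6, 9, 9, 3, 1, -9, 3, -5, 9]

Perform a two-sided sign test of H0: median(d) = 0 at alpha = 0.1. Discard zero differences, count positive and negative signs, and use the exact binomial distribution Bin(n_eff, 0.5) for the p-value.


Step 1: Discard zero differences. Original n = 9; n_eff = number of nonzero differences = 9.
Nonzero differences (with sign): -6, +9, +9, +3, +1, -9, +3, -5, +9
Step 2: Count signs: positive = 6, negative = 3.
Step 3: Under H0: P(positive) = 0.5, so the number of positives S ~ Bin(9, 0.5).
Step 4: Two-sided exact p-value = sum of Bin(9,0.5) probabilities at or below the observed probability = 0.507812.
Step 5: alpha = 0.1. fail to reject H0.

n_eff = 9, pos = 6, neg = 3, p = 0.507812, fail to reject H0.


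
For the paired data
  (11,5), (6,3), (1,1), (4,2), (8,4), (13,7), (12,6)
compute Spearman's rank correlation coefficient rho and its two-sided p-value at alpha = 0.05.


Step 1: Rank x and y separately (midranks; no ties here).
rank(x): 11->5, 6->3, 1->1, 4->2, 8->4, 13->7, 12->6
rank(y): 5->5, 3->3, 1->1, 2->2, 4->4, 7->7, 6->6
Step 2: d_i = R_x(i) - R_y(i); compute d_i^2.
  (5-5)^2=0, (3-3)^2=0, (1-1)^2=0, (2-2)^2=0, (4-4)^2=0, (7-7)^2=0, (6-6)^2=0
sum(d^2) = 0.
Step 3: rho = 1 - 6*0 / (7*(7^2 - 1)) = 1 - 0/336 = 1.000000.
Step 5: Two-sided p-value from the t-distribution with 5 df = 0.000000.
Step 6: alpha = 0.05. reject H0.

rho = 1.0000, p = 0.000000, reject H0 at alpha = 0.05.


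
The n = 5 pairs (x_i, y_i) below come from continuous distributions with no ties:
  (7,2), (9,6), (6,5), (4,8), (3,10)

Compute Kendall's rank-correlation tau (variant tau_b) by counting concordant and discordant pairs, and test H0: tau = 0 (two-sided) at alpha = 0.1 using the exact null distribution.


Step 1: Enumerate the 10 unordered pairs (i,j) with i<j and classify each by sign(x_j-x_i) * sign(y_j-y_i).
  (1,2):dx=+2,dy=+4->C; (1,3):dx=-1,dy=+3->D; (1,4):dx=-3,dy=+6->D; (1,5):dx=-4,dy=+8->D
  (2,3):dx=-3,dy=-1->C; (2,4):dx=-5,dy=+2->D; (2,5):dx=-6,dy=+4->D; (3,4):dx=-2,dy=+3->D
  (3,5):dx=-3,dy=+5->D; (4,5):dx=-1,dy=+2->D
Step 2: C = 2, D = 8, total pairs = 10.
Step 3: tau = (C - D)/(n(n-1)/2) = (2 - 8)/10 = -0.600000.
Step 4: Exact two-sided p-value (enumerate n! = 120 permutations of y under H0): p = 0.233333.
Step 5: alpha = 0.1. fail to reject H0.

tau_b = -0.6000 (C=2, D=8), p = 0.233333, fail to reject H0.


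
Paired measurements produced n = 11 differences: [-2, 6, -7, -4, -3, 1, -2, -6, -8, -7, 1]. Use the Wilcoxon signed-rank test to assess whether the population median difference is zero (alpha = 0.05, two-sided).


Step 1: Drop any zero differences (none here) and take |d_i|.
|d| = [2, 6, 7, 4, 3, 1, 2, 6, 8, 7, 1]
Step 2: Midrank |d_i| (ties get averaged ranks).
ranks: |2|->3.5, |6|->7.5, |7|->9.5, |4|->6, |3|->5, |1|->1.5, |2|->3.5, |6|->7.5, |8|->11, |7|->9.5, |1|->1.5
Step 3: Attach original signs; sum ranks with positive sign and with negative sign.
W+ = 7.5 + 1.5 + 1.5 = 10.5
W- = 3.5 + 9.5 + 6 + 5 + 3.5 + 7.5 + 11 + 9.5 = 55.5
(Check: W+ + W- = 66 should equal n(n+1)/2 = 66.)
Step 4: Test statistic W = min(W+, W-) = 10.5.
Step 5: Ties in |d|, so use the tie-corrected normal approximation.
        E[W] = n(n+1)/4 = 11*12/4 = 33.
        Tie groups: |d|=1 (t=2), |d|=2 (t=2), |d|=6 (t=2), |d|=7 (t=2); sum(t^3 - t) = 24.
        Var[W] = n(n+1)(2n+1)/24 - sum(t^3-t)/48 = 3036/24 - 24/48 = 126.
        z = (W - E[W]) / sqrt(Var[W]) = (10.5 - 33) / 11.2250 = -2.0045.
        Two-sided p = 2*Phi(z) = 0.045021.
Step 6: alpha = 0.05. reject H0.

W+ = 10.5, W- = 55.5, W = min = 10.5, p = 0.045021, reject H0.


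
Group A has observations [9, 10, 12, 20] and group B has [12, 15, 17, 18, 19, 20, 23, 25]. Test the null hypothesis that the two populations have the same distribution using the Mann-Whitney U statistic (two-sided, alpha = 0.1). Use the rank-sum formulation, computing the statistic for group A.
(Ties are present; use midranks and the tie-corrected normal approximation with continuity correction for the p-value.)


Step 1: Combine and sort all 12 observations; assign midranks.
sorted (value, group): (9,X), (10,X), (12,X), (12,Y), (15,Y), (17,Y), (18,Y), (19,Y), (20,X), (20,Y), (23,Y), (25,Y)
ranks: 9->1, 10->2, 12->3.5, 12->3.5, 15->5, 17->6, 18->7, 19->8, 20->9.5, 20->9.5, 23->11, 25->12
Step 2: Rank sum for X: R1 = 1 + 2 + 3.5 + 9.5 = 16.
Step 3: U_X = R1 - n1(n1+1)/2 = 16 - 4*5/2 = 16 - 10 = 6.
       U_Y = n1*n2 - U_X = 32 - 6 = 26.
Step 4: Ties are present, so use the tie-corrected normal approximation (with continuity correction) for the p-value.
Step 5: p-value = 0.105412; compare to alpha = 0.1. fail to reject H0.

U_X = 6, p = 0.105412, fail to reject H0 at alpha = 0.1.


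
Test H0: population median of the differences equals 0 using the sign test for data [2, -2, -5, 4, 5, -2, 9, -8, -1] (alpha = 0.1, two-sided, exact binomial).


Step 1: Discard zero differences. Original n = 9; n_eff = number of nonzero differences = 9.
Nonzero differences (with sign): +2, -2, -5, +4, +5, -2, +9, -8, -1
Step 2: Count signs: positive = 4, negative = 5.
Step 3: Under H0: P(positive) = 0.5, so the number of positives S ~ Bin(9, 0.5).
Step 4: Two-sided exact p-value = sum of Bin(9,0.5) probabilities at or below the observed probability = 1.000000.
Step 5: alpha = 0.1. fail to reject H0.

n_eff = 9, pos = 4, neg = 5, p = 1.000000, fail to reject H0.


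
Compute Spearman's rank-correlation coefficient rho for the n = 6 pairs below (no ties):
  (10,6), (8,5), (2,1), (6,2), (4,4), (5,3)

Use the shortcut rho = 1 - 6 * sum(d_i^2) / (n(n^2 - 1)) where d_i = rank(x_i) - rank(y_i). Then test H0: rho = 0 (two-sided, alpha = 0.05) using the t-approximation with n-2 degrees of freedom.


Step 1: Rank x and y separately (midranks; no ties here).
rank(x): 10->6, 8->5, 2->1, 6->4, 4->2, 5->3
rank(y): 6->6, 5->5, 1->1, 2->2, 4->4, 3->3
Step 2: d_i = R_x(i) - R_y(i); compute d_i^2.
  (6-6)^2=0, (5-5)^2=0, (1-1)^2=0, (4-2)^2=4, (2-4)^2=4, (3-3)^2=0
sum(d^2) = 8.
Step 3: rho = 1 - 6*8 / (6*(6^2 - 1)) = 1 - 48/210 = 0.771429.
Step 4: Under H0, t = rho * sqrt((n-2)/(1-rho^2)) = 2.4247 ~ t(4).
Step 5: Two-sided p-value from the t-distribution with 4 df = 0.072397.
Step 6: alpha = 0.05. fail to reject H0.

rho = 0.7714, p = 0.072397, fail to reject H0 at alpha = 0.05.


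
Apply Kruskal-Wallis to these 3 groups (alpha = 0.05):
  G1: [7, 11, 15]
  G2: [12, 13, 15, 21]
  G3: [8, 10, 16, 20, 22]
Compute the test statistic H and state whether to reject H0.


Step 1: Combine all N = 12 observations and assign midranks.
sorted (value, group, rank): (7,G1,1), (8,G3,2), (10,G3,3), (11,G1,4), (12,G2,5), (13,G2,6), (15,G1,7.5), (15,G2,7.5), (16,G3,9), (20,G3,10), (21,G2,11), (22,G3,12)
Step 2: Sum ranks within each group.
R_1 = 12.5 (n_1 = 3)
R_2 = 29.5 (n_2 = 4)
R_3 = 36 (n_3 = 5)
Step 3: H = 12/(N(N+1)) * sum(R_i^2/n_i) - 3(N+1)
     = 12/(12*13) * (12.5^2/3 + 29.5^2/4 + 36^2/5) - 3*13
     = 0.076923 * 528.846 - 39
     = 1.680449.
Step 4: Ties present; correction factor C = 1 - 6/(12^3 - 12) = 0.996503. Corrected H = 1.680449 / 0.996503 = 1.686345.
Step 5: Under H0, H ~ chi^2(2); p-value = 0.430343.
Step 6: alpha = 0.05. fail to reject H0.

H = 1.6863, df = 2, p = 0.430343, fail to reject H0.


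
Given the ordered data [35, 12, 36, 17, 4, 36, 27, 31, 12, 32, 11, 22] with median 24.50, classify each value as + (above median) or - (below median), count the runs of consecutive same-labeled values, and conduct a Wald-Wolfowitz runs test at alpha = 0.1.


Step 1: Compute median = 24.50; label A = above, B = below.
Labels in order: ABABBAAABABB  (n_A = 6, n_B = 6)
Step 2: Count runs R = 8.
Step 3: Under H0 (random ordering), E[R] = 2*n_A*n_B/(n_A+n_B) + 1 = 2*6*6/12 + 1 = 7.0000.
        Var[R] = 2*n_A*n_B*(2*n_A*n_B - n_A - n_B) / ((n_A+n_B)^2 * (n_A+n_B-1)) = 4320/1584 = 2.7273.
        SD[R] = 1.6514.
Step 4: Continuity-corrected z = (R - 0.5 - E[R]) / SD[R] = (8 - 0.5 - 7.0000) / 1.6514 = 0.3028.
Step 5: Two-sided p-value via normal approximation = 2*(1 - Phi(|z|)) = 0.762069.
Step 6: alpha = 0.1. fail to reject H0.

R = 8, z = 0.3028, p = 0.762069, fail to reject H0.


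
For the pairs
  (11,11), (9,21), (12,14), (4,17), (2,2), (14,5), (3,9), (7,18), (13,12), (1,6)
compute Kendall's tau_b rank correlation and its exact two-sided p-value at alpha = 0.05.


Step 1: Enumerate the 45 unordered pairs (i,j) with i<j and classify each by sign(x_j-x_i) * sign(y_j-y_i).
  (1,2):dx=-2,dy=+10->D; (1,3):dx=+1,dy=+3->C; (1,4):dx=-7,dy=+6->D; (1,5):dx=-9,dy=-9->C
  (1,6):dx=+3,dy=-6->D; (1,7):dx=-8,dy=-2->C; (1,8):dx=-4,dy=+7->D; (1,9):dx=+2,dy=+1->C
  (1,10):dx=-10,dy=-5->C; (2,3):dx=+3,dy=-7->D; (2,4):dx=-5,dy=-4->C; (2,5):dx=-7,dy=-19->C
  (2,6):dx=+5,dy=-16->D; (2,7):dx=-6,dy=-12->C; (2,8):dx=-2,dy=-3->C; (2,9):dx=+4,dy=-9->D
  (2,10):dx=-8,dy=-15->C; (3,4):dx=-8,dy=+3->D; (3,5):dx=-10,dy=-12->C; (3,6):dx=+2,dy=-9->D
  (3,7):dx=-9,dy=-5->C; (3,8):dx=-5,dy=+4->D; (3,9):dx=+1,dy=-2->D; (3,10):dx=-11,dy=-8->C
  (4,5):dx=-2,dy=-15->C; (4,6):dx=+10,dy=-12->D; (4,7):dx=-1,dy=-8->C; (4,8):dx=+3,dy=+1->C
  (4,9):dx=+9,dy=-5->D; (4,10):dx=-3,dy=-11->C; (5,6):dx=+12,dy=+3->C; (5,7):dx=+1,dy=+7->C
  (5,8):dx=+5,dy=+16->C; (5,9):dx=+11,dy=+10->C; (5,10):dx=-1,dy=+4->D; (6,7):dx=-11,dy=+4->D
  (6,8):dx=-7,dy=+13->D; (6,9):dx=-1,dy=+7->D; (6,10):dx=-13,dy=+1->D; (7,8):dx=+4,dy=+9->C
  (7,9):dx=+10,dy=+3->C; (7,10):dx=-2,dy=-3->C; (8,9):dx=+6,dy=-6->D; (8,10):dx=-6,dy=-12->C
  (9,10):dx=-12,dy=-6->C
Step 2: C = 26, D = 19, total pairs = 45.
Step 3: tau = (C - D)/(n(n-1)/2) = (26 - 19)/45 = 0.155556.
Step 4: Exact two-sided p-value (enumerate n! = 3628800 permutations of y under H0): p = 0.600654.
Step 5: alpha = 0.05. fail to reject H0.

tau_b = 0.1556 (C=26, D=19), p = 0.600654, fail to reject H0.


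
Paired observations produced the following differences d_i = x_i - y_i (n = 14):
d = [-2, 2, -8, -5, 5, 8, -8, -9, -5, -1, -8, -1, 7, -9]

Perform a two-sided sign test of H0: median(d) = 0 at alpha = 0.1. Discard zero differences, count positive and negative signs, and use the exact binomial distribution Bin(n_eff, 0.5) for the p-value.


Step 1: Discard zero differences. Original n = 14; n_eff = number of nonzero differences = 14.
Nonzero differences (with sign): -2, +2, -8, -5, +5, +8, -8, -9, -5, -1, -8, -1, +7, -9
Step 2: Count signs: positive = 4, negative = 10.
Step 3: Under H0: P(positive) = 0.5, so the number of positives S ~ Bin(14, 0.5).
Step 4: Two-sided exact p-value = sum of Bin(14,0.5) probabilities at or below the observed probability = 0.179565.
Step 5: alpha = 0.1. fail to reject H0.

n_eff = 14, pos = 4, neg = 10, p = 0.179565, fail to reject H0.


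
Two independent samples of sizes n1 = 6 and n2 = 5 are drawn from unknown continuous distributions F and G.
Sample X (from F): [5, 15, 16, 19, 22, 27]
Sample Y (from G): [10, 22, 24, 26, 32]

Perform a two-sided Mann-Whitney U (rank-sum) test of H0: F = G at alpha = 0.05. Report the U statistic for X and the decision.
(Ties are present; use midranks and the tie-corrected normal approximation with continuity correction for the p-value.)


Step 1: Combine and sort all 11 observations; assign midranks.
sorted (value, group): (5,X), (10,Y), (15,X), (16,X), (19,X), (22,X), (22,Y), (24,Y), (26,Y), (27,X), (32,Y)
ranks: 5->1, 10->2, 15->3, 16->4, 19->5, 22->6.5, 22->6.5, 24->8, 26->9, 27->10, 32->11
Step 2: Rank sum for X: R1 = 1 + 3 + 4 + 5 + 6.5 + 10 = 29.5.
Step 3: U_X = R1 - n1(n1+1)/2 = 29.5 - 6*7/2 = 29.5 - 21 = 8.5.
       U_Y = n1*n2 - U_X = 30 - 8.5 = 21.5.
Step 4: Ties are present, so use the tie-corrected normal approximation (with continuity correction) for the p-value.
Step 5: p-value = 0.272229; compare to alpha = 0.05. fail to reject H0.

U_X = 8.5, p = 0.272229, fail to reject H0 at alpha = 0.05.


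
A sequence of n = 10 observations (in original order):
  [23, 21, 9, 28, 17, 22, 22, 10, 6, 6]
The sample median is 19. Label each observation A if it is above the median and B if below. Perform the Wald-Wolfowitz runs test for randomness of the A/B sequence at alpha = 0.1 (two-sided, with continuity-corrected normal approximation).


Step 1: Compute median = 19; label A = above, B = below.
Labels in order: AABABAABBB  (n_A = 5, n_B = 5)
Step 2: Count runs R = 6.
Step 3: Under H0 (random ordering), E[R] = 2*n_A*n_B/(n_A+n_B) + 1 = 2*5*5/10 + 1 = 6.0000.
        Var[R] = 2*n_A*n_B*(2*n_A*n_B - n_A - n_B) / ((n_A+n_B)^2 * (n_A+n_B-1)) = 2000/900 = 2.2222.
        SD[R] = 1.4907.
Step 4: R = E[R], so z = 0 with no continuity correction.
Step 5: Two-sided p-value via normal approximation = 2*(1 - Phi(|z|)) = 1.000000.
Step 6: alpha = 0.1. fail to reject H0.

R = 6, z = 0.0000, p = 1.000000, fail to reject H0.


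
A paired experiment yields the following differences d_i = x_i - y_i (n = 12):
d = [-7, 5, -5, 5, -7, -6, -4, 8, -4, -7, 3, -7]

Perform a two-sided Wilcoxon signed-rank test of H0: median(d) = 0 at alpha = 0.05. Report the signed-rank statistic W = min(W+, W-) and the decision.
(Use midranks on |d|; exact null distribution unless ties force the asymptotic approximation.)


Step 1: Drop any zero differences (none here) and take |d_i|.
|d| = [7, 5, 5, 5, 7, 6, 4, 8, 4, 7, 3, 7]
Step 2: Midrank |d_i| (ties get averaged ranks).
ranks: |7|->9.5, |5|->5, |5|->5, |5|->5, |7|->9.5, |6|->7, |4|->2.5, |8|->12, |4|->2.5, |7|->9.5, |3|->1, |7|->9.5
Step 3: Attach original signs; sum ranks with positive sign and with negative sign.
W+ = 5 + 5 + 12 + 1 = 23
W- = 9.5 + 5 + 9.5 + 7 + 2.5 + 2.5 + 9.5 + 9.5 = 55
(Check: W+ + W- = 78 should equal n(n+1)/2 = 78.)
Step 4: Test statistic W = min(W+, W-) = 23.
Step 5: Ties in |d|, so use the tie-corrected normal approximation.
        E[W] = n(n+1)/4 = 12*13/4 = 39.
        Tie groups: |d|=4 (t=2), |d|=5 (t=3), |d|=7 (t=4); sum(t^3 - t) = 90.
        Var[W] = n(n+1)(2n+1)/24 - sum(t^3-t)/48 = 3900/24 - 90/48 = 160.625.
        z = (W - E[W]) / sqrt(Var[W]) = (23 - 39) / 12.6738 = -1.2624.
        Two-sided p = 2*Phi(z) = 0.206788.
Step 6: alpha = 0.05. fail to reject H0.

W+ = 23, W- = 55, W = min = 23, p = 0.206788, fail to reject H0.


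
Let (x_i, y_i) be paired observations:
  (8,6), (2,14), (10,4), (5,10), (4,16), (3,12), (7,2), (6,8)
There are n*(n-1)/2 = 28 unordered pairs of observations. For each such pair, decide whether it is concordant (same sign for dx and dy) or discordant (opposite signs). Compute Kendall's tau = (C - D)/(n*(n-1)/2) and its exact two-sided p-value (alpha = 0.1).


Step 1: Enumerate the 28 unordered pairs (i,j) with i<j and classify each by sign(x_j-x_i) * sign(y_j-y_i).
  (1,2):dx=-6,dy=+8->D; (1,3):dx=+2,dy=-2->D; (1,4):dx=-3,dy=+4->D; (1,5):dx=-4,dy=+10->D
  (1,6):dx=-5,dy=+6->D; (1,7):dx=-1,dy=-4->C; (1,8):dx=-2,dy=+2->D; (2,3):dx=+8,dy=-10->D
  (2,4):dx=+3,dy=-4->D; (2,5):dx=+2,dy=+2->C; (2,6):dx=+1,dy=-2->D; (2,7):dx=+5,dy=-12->D
  (2,8):dx=+4,dy=-6->D; (3,4):dx=-5,dy=+6->D; (3,5):dx=-6,dy=+12->D; (3,6):dx=-7,dy=+8->D
  (3,7):dx=-3,dy=-2->C; (3,8):dx=-4,dy=+4->D; (4,5):dx=-1,dy=+6->D; (4,6):dx=-2,dy=+2->D
  (4,7):dx=+2,dy=-8->D; (4,8):dx=+1,dy=-2->D; (5,6):dx=-1,dy=-4->C; (5,7):dx=+3,dy=-14->D
  (5,8):dx=+2,dy=-8->D; (6,7):dx=+4,dy=-10->D; (6,8):dx=+3,dy=-4->D; (7,8):dx=-1,dy=+6->D
Step 2: C = 4, D = 24, total pairs = 28.
Step 3: tau = (C - D)/(n(n-1)/2) = (4 - 24)/28 = -0.714286.
Step 4: Exact two-sided p-value (enumerate n! = 40320 permutations of y under H0): p = 0.014137.
Step 5: alpha = 0.1. reject H0.

tau_b = -0.7143 (C=4, D=24), p = 0.014137, reject H0.


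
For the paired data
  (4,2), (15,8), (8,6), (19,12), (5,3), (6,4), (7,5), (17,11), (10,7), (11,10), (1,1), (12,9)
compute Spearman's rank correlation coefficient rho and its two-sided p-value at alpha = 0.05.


Step 1: Rank x and y separately (midranks; no ties here).
rank(x): 4->2, 15->10, 8->6, 19->12, 5->3, 6->4, 7->5, 17->11, 10->7, 11->8, 1->1, 12->9
rank(y): 2->2, 8->8, 6->6, 12->12, 3->3, 4->4, 5->5, 11->11, 7->7, 10->10, 1->1, 9->9
Step 2: d_i = R_x(i) - R_y(i); compute d_i^2.
  (2-2)^2=0, (10-8)^2=4, (6-6)^2=0, (12-12)^2=0, (3-3)^2=0, (4-4)^2=0, (5-5)^2=0, (11-11)^2=0, (7-7)^2=0, (8-10)^2=4, (1-1)^2=0, (9-9)^2=0
sum(d^2) = 8.
Step 3: rho = 1 - 6*8 / (12*(12^2 - 1)) = 1 - 48/1716 = 0.972028.
Step 4: Under H0, t = rho * sqrt((n-2)/(1-rho^2)) = 13.0876 ~ t(10).
Step 5: Two-sided p-value from the t-distribution with 10 df = 0.000000.
Step 6: alpha = 0.05. reject H0.

rho = 0.9720, p = 0.000000, reject H0 at alpha = 0.05.
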